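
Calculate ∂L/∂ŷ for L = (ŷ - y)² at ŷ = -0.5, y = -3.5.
∂L/∂ŷ = 6.0

∂L/∂ŷ = 2(ŷ - y) = 2(-0.5 - -3.5) = 2(3.0) = 6.0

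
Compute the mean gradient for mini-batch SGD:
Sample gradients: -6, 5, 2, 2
Average gradient = 0.75

Average = (1/4)(-6 + 5 + 2 + 2) = 3/4 = 0.75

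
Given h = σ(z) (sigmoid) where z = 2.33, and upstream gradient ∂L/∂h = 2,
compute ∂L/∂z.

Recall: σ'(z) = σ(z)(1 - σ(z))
∂L/∂z = 0.1616

σ(2.33) = 0.9113
σ'(2.33) = σ(2.33)(1 - σ(2.33)) = 0.9113 × 0.08867 = 0.08081
∂L/∂z = ∂L/∂h · σ'(z) = 2 × 0.08081 = 0.1616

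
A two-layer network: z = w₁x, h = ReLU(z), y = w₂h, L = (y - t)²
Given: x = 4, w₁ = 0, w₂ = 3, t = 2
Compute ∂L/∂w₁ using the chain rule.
∂L/∂w₁ = 0

Forward pass:
z = w₁x = 0×4 = 0
h = ReLU(0) = 0
y = w₂h = 3×0 = 0

Backward pass:
∂L/∂y = 2(y - t) = 2(0 - 2) = -4
∂y/∂h = w₂ = 3
∂h/∂z = 0 (ReLU derivative)
∂z/∂w₁ = x = 4

∂L/∂w₁ = -4 × 3 × 0 × 4 = 0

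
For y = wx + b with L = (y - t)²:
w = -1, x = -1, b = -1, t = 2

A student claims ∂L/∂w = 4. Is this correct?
Correct

y = (-1)(-1) + -1 = 0
∂L/∂y = 2(y - t) = 2(0 - 2) = -4
∂y/∂w = x = -1
∂L/∂w = -4 × -1 = 4

Claimed value: 4
Correct: The correct gradient is 4.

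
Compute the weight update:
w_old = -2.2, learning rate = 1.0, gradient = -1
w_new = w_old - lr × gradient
w_new = -1.2

w_new = w - η·∂L/∂w = -2.2 - 1.0×(-1) = -2.2 - (-1) = -1.2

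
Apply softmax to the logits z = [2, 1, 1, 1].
p = [0.4754, 0.1749, 0.1749, 0.1749]

exp(z) = [7.389, 2.718, 2.718, 2.718]
Sum = 15.54
p = [0.4754, 0.1749, 0.1749, 0.1749]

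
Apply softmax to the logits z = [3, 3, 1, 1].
p = [0.4404, 0.4404, 0.0596, 0.0596]

exp(z) = [20.09, 20.09, 2.718, 2.718]
Sum = 45.61
p = [0.4404, 0.4404, 0.0596, 0.0596]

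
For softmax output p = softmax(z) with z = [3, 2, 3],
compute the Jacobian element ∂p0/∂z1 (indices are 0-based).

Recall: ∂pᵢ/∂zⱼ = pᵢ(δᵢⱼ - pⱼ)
∂p0/∂z1 = -0.06561

p = softmax(z) = [0.4223, 0.1554, 0.4223]
p0 = 0.4223, p1 = 0.1554

∂p0/∂z1 = -p0 × p1 = -0.4223 × 0.1554 = -0.06561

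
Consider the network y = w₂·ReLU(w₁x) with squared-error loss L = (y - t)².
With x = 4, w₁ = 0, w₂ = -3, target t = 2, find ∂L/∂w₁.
∂L/∂w₁ = 0

Forward pass:
z = w₁x = 0×4 = 0
h = ReLU(0) = 0
y = w₂h = -3×0 = 0

Backward pass:
∂L/∂y = 2(y - t) = 2(0 - 2) = -4
∂y/∂h = w₂ = -3
∂h/∂z = 0 (ReLU derivative)
∂z/∂w₁ = x = 4

∂L/∂w₁ = -4 × -3 × 0 × 4 = 0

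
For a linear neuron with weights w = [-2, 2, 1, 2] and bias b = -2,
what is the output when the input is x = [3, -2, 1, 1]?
y = -9

y = (-2)(3) + (2)(-2) + (1)(1) + (2)(1) + -2 = -9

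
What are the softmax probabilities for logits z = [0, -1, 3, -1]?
p = [0.0458, 0.0169, 0.9205, 0.0169]

exp(z) = [1, 0.3679, 20.09, 0.3679]
Sum = 21.82
p = [0.0458, 0.0169, 0.9205, 0.0169]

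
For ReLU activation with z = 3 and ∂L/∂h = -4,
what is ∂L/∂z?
∂L/∂z = -4

h = ReLU(3) = 3
Since z > 0: ∂h/∂z = 1
∂L/∂z = ∂L/∂h · ∂h/∂z = -4 × 1 = -4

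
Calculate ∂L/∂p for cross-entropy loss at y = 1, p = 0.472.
∂L/∂p = -2.119

∂L/∂p = -y/p + (1-y)/(1-p) = -1/0.472 + 0 = -2.119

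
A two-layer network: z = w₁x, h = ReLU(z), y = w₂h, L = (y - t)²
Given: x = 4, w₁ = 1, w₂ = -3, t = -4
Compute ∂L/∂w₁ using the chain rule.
∂L/∂w₁ = 192

Forward pass:
z = w₁x = 1×4 = 4
h = ReLU(4) = 4
y = w₂h = -3×4 = -12

Backward pass:
∂L/∂y = 2(y - t) = 2(-12 - -4) = -16
∂y/∂h = w₂ = -3
∂h/∂z = 1 (ReLU derivative)
∂z/∂w₁ = x = 4

∂L/∂w₁ = -16 × -3 × 1 × 4 = 192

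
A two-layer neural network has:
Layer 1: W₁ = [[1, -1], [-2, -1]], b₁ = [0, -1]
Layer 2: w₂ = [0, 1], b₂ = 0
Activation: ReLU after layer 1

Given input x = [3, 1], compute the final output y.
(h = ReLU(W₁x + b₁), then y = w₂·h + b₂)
y = 0

Layer 1 pre-activation: z₁ = [2, -8]
After ReLU: h = [2, 0]
Layer 2 output: y = 0×2 + 1×0 + 0 = 0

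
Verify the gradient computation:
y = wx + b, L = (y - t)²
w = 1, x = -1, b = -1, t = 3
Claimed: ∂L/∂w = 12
Incorrect

y = (1)(-1) + -1 = -2
∂L/∂y = 2(y - t) = 2(-2 - 3) = -10
∂y/∂w = x = -1
∂L/∂w = -10 × -1 = 10

Claimed value: 12
Incorrect: The correct gradient is 10.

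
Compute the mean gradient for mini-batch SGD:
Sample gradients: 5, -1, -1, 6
Average gradient = 2.25

Average = (1/4)(5 + -1 + -1 + 6) = 9/4 = 2.25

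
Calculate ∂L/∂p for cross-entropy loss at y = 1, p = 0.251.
∂L/∂p = -3.984

∂L/∂p = -y/p + (1-y)/(1-p) = -1/0.251 + 0 = -3.984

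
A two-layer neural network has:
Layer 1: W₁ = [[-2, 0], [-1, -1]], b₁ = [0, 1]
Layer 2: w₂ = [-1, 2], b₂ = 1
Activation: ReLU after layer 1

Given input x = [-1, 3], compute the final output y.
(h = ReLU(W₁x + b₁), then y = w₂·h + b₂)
y = -1

Layer 1 pre-activation: z₁ = [2, -1]
After ReLU: h = [2, 0]
Layer 2 output: y = -1×2 + 2×0 + 1 = -1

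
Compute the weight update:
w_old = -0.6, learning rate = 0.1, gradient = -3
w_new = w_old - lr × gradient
w_new = -0.3

w_new = w - η·∂L/∂w = -0.6 - 0.1×(-3) = -0.6 - (-0.3) = -0.3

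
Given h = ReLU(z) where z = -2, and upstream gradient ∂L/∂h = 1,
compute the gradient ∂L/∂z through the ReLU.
∂L/∂z = 0

h = ReLU(-2) = 0
Since z < 0: ∂h/∂z = 0
∂L/∂z = ∂L/∂h · ∂h/∂z = 1 × 0 = 0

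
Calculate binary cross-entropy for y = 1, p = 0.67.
L = 0.4005

L = -1·log(0.67) - 0·log(0.33) = -log(0.67) = 0.4005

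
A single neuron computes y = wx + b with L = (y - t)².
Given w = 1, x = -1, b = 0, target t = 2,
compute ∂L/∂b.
∂L/∂b = -6

y = wx + b = (1)(-1) + 0 = -1
∂L/∂y = 2(y - t) = 2(-1 - 2) = -6
∂y/∂b = 1
∂L/∂b = ∂L/∂y · ∂y/∂b = -6 × 1 = -6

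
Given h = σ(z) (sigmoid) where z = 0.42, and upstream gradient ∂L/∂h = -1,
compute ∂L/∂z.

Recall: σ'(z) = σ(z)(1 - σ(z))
∂L/∂z = -0.2393

σ(0.42) = 0.6035
σ'(0.42) = σ(0.42)(1 - σ(0.42)) = 0.6035 × 0.3965 = 0.2393
∂L/∂z = ∂L/∂h · σ'(z) = -1 × 0.2393 = -0.2393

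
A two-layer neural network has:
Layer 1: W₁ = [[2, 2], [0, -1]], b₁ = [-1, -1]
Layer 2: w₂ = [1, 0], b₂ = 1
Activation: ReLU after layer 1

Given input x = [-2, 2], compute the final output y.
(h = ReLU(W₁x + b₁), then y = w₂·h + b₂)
y = 1

Layer 1 pre-activation: z₁ = [-1, -3]
After ReLU: h = [0, 0]
Layer 2 output: y = 1×0 + 0×0 + 1 = 1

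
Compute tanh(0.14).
0.1391

tanh(0.14) = (e^(0.14) - e^(-0.14))/(e^(0.14) + e^(-0.14)) = 0.1391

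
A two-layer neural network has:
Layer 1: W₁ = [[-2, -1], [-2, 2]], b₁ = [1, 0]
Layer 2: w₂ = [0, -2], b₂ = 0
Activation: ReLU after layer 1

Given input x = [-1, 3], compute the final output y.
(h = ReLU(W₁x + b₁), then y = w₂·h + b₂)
y = -16

Layer 1 pre-activation: z₁ = [0, 8]
After ReLU: h = [0, 8]
Layer 2 output: y = 0×0 + -2×8 + 0 = -16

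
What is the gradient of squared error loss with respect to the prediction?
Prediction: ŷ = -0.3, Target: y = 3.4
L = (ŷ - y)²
∂L/∂ŷ = -7.4

∂L/∂ŷ = 2(ŷ - y) = 2(-0.3 - 3.4) = 2(-3.7) = -7.4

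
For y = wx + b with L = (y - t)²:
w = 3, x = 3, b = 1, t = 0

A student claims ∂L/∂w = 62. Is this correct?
Incorrect

y = (3)(3) + 1 = 10
∂L/∂y = 2(y - t) = 2(10 - 0) = 20
∂y/∂w = x = 3
∂L/∂w = 20 × 3 = 60

Claimed value: 62
Incorrect: The correct gradient is 60.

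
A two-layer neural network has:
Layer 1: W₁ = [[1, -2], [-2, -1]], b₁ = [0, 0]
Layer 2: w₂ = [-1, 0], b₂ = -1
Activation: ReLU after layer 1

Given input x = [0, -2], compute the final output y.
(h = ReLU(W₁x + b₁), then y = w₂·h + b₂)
y = -5

Layer 1 pre-activation: z₁ = [4, 2]
After ReLU: h = [4, 2]
Layer 2 output: y = -1×4 + 0×2 + -1 = -5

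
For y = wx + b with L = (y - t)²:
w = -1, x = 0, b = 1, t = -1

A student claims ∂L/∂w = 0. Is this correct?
Correct

y = (-1)(0) + 1 = 1
∂L/∂y = 2(y - t) = 2(1 - -1) = 4
∂y/∂w = x = 0
∂L/∂w = 4 × 0 = 0

Claimed value: 0
Correct: The correct gradient is 0.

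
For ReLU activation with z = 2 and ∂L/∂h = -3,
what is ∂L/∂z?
∂L/∂z = -3

h = ReLU(2) = 2
Since z > 0: ∂h/∂z = 1
∂L/∂z = ∂L/∂h · ∂h/∂z = -3 × 1 = -3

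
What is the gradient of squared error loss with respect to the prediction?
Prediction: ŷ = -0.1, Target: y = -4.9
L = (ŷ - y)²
∂L/∂ŷ = 9.6

∂L/∂ŷ = 2(ŷ - y) = 2(-0.1 - -4.9) = 2(4.8) = 9.6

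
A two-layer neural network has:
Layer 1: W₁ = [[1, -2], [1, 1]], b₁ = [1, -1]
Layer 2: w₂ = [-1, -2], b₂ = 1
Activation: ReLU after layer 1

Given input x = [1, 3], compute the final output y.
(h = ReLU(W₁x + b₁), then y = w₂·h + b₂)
y = -5

Layer 1 pre-activation: z₁ = [-4, 3]
After ReLU: h = [0, 3]
Layer 2 output: y = -1×0 + -2×3 + 1 = -5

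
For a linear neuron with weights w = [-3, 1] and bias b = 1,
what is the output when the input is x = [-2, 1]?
y = 8

y = (-3)(-2) + (1)(1) + 1 = 8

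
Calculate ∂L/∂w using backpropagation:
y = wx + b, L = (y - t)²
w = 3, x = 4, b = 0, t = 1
∂L/∂w = 88

y = wx + b = (3)(4) + 0 = 12
∂L/∂y = 2(y - t) = 2(12 - 1) = 22
∂y/∂w = x = 4
∂L/∂w = ∂L/∂y · ∂y/∂w = 22 × 4 = 88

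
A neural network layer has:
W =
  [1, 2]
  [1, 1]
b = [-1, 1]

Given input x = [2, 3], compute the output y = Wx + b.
y = [7, 6]

Wx = [1×2 + 2×3, 1×2 + 1×3]
   = [8, 5]
y = Wx + b = [8 + -1, 5 + 1] = [7, 6]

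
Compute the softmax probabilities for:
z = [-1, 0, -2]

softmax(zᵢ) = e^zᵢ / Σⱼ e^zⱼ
p = [0.2447, 0.6652, 0.09]

exp(z) = [0.3679, 1, 0.1353]
Sum = 1.503
p = [0.2447, 0.6652, 0.09]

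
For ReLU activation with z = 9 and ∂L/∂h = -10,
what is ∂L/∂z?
∂L/∂z = -10

h = ReLU(9) = 9
Since z > 0: ∂h/∂z = 1
∂L/∂z = ∂L/∂h · ∂h/∂z = -10 × 1 = -10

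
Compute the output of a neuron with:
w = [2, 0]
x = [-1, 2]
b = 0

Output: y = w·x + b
y = -2

y = (2)(-1) + (0)(2) + 0 = -2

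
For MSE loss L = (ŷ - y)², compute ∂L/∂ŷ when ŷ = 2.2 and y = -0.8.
∂L/∂ŷ = 6.0

∂L/∂ŷ = 2(ŷ - y) = 2(2.2 - -0.8) = 2(3.0) = 6.0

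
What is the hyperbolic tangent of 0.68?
0.5915

tanh(0.68) = (e^(0.68) - e^(-0.68))/(e^(0.68) + e^(-0.68)) = 0.5915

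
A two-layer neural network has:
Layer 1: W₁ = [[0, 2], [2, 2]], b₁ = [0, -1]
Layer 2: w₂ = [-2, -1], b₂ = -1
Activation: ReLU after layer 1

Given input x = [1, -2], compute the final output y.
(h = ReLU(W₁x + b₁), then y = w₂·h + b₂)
y = -1

Layer 1 pre-activation: z₁ = [-4, -3]
After ReLU: h = [0, 0]
Layer 2 output: y = -2×0 + -1×0 + -1 = -1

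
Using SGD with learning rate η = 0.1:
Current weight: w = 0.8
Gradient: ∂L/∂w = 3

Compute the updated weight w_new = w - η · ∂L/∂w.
w_new = 0.5

w_new = w - η·∂L/∂w = 0.8 - 0.1×(3) = 0.8 - (0.3) = 0.5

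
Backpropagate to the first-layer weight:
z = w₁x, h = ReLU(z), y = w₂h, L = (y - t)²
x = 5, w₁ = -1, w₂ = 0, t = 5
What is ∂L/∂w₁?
∂L/∂w₁ = 0

Forward pass:
z = w₁x = -1×5 = -5
h = ReLU(-5) = 0
y = w₂h = 0×0 = 0

Backward pass:
∂L/∂y = 2(y - t) = 2(0 - 5) = -10
∂y/∂h = w₂ = 0
∂h/∂z = 0 (ReLU derivative)
∂z/∂w₁ = x = 5

∂L/∂w₁ = -10 × 0 × 0 × 5 = 0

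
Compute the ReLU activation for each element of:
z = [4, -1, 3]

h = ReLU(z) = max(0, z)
h = [4, 0, 3]

ReLU applied element-wise: max(0,4)=4, max(0,-1)=0, max(0,3)=3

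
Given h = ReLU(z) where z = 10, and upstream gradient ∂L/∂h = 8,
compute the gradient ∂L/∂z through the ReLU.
∂L/∂z = 8

h = ReLU(10) = 10
Since z > 0: ∂h/∂z = 1
∂L/∂z = ∂L/∂h · ∂h/∂z = 8 × 1 = 8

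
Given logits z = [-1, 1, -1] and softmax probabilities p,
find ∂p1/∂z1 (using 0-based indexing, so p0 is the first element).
∂p1/∂z1 = 0.1676

p = softmax(z) = [0.1065, 0.787, 0.1065]
p1 = 0.787

∂p1/∂z1 = p1(1 - p1) = 0.787 × (1 - 0.787) = 0.1676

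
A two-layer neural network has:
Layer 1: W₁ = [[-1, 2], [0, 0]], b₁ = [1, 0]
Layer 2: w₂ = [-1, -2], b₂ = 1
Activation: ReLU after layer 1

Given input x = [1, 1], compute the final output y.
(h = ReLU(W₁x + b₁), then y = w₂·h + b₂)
y = -1

Layer 1 pre-activation: z₁ = [2, 0]
After ReLU: h = [2, 0]
Layer 2 output: y = -1×2 + -2×0 + 1 = -1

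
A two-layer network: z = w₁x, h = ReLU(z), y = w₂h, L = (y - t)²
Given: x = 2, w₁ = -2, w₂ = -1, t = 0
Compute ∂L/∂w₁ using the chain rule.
∂L/∂w₁ = 0

Forward pass:
z = w₁x = -2×2 = -4
h = ReLU(-4) = 0
y = w₂h = -1×0 = 0

Backward pass:
∂L/∂y = 2(y - t) = 2(0 - 0) = 0
∂y/∂h = w₂ = -1
∂h/∂z = 0 (ReLU derivative)
∂z/∂w₁ = x = 2

∂L/∂w₁ = 0 × -1 × 0 × 2 = 0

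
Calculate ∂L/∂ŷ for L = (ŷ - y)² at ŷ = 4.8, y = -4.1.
∂L/∂ŷ = 17.8

∂L/∂ŷ = 2(ŷ - y) = 2(4.8 - -4.1) = 2(8.9) = 17.8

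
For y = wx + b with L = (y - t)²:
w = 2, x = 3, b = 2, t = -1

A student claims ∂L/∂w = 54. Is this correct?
Correct

y = (2)(3) + 2 = 8
∂L/∂y = 2(y - t) = 2(8 - -1) = 18
∂y/∂w = x = 3
∂L/∂w = 18 × 3 = 54

Claimed value: 54
Correct: The correct gradient is 54.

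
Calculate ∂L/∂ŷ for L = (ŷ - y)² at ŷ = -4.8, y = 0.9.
∂L/∂ŷ = -11.4

∂L/∂ŷ = 2(ŷ - y) = 2(-4.8 - 0.9) = 2(-5.7) = -11.4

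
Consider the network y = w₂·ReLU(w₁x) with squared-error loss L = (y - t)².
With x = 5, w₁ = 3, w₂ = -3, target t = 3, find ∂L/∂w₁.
∂L/∂w₁ = 1440

Forward pass:
z = w₁x = 3×5 = 15
h = ReLU(15) = 15
y = w₂h = -3×15 = -45

Backward pass:
∂L/∂y = 2(y - t) = 2(-45 - 3) = -96
∂y/∂h = w₂ = -3
∂h/∂z = 1 (ReLU derivative)
∂z/∂w₁ = x = 5

∂L/∂w₁ = -96 × -3 × 1 × 5 = 1440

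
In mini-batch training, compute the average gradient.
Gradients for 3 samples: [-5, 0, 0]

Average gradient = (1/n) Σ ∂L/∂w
Average gradient = -1.667

Average = (1/3)(-5 + 0 + 0) = -5/3 = -1.667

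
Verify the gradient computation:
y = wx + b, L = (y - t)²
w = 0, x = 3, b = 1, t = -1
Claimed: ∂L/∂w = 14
Incorrect

y = (0)(3) + 1 = 1
∂L/∂y = 2(y - t) = 2(1 - -1) = 4
∂y/∂w = x = 3
∂L/∂w = 4 × 3 = 12

Claimed value: 14
Incorrect: The correct gradient is 12.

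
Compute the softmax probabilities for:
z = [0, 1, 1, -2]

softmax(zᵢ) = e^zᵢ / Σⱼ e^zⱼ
p = [0.1522, 0.4136, 0.4136, 0.0206]

exp(z) = [1, 2.718, 2.718, 0.1353]
Sum = 6.572
p = [0.1522, 0.4136, 0.4136, 0.0206]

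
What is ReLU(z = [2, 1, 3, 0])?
h = [2, 1, 3, 0]

ReLU applied element-wise: max(0,2)=2, max(0,1)=1, max(0,3)=3, max(0,0)=0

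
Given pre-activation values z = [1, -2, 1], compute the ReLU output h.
h = [1, 0, 1]

ReLU applied element-wise: max(0,1)=1, max(0,-2)=0, max(0,1)=1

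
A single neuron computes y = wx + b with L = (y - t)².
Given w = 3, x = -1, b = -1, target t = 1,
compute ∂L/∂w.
∂L/∂w = 10

y = wx + b = (3)(-1) + -1 = -4
∂L/∂y = 2(y - t) = 2(-4 - 1) = -10
∂y/∂w = x = -1
∂L/∂w = ∂L/∂y · ∂y/∂w = -10 × -1 = 10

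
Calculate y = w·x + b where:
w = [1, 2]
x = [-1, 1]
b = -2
y = -1

y = (1)(-1) + (2)(1) + -2 = -1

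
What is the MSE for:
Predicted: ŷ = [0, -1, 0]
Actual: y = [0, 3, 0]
MSE = 5.333

MSE = (1/3)((0-0)² + (-1-3)² + (0-0)²) = (1/3)(0 + 16 + 0) = 5.333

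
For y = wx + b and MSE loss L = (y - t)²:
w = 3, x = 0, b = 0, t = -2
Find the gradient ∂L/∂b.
∂L/∂b = 4

y = wx + b = (3)(0) + 0 = 0
∂L/∂y = 2(y - t) = 2(0 - -2) = 4
∂y/∂b = 1
∂L/∂b = ∂L/∂y · ∂y/∂b = 4 × 1 = 4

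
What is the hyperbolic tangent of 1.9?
0.9562

tanh(1.9) = (e^(1.9) - e^(-1.9))/(e^(1.9) + e^(-1.9)) = 0.9562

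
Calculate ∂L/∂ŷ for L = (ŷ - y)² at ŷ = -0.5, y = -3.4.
∂L/∂ŷ = 5.8

∂L/∂ŷ = 2(ŷ - y) = 2(-0.5 - -3.4) = 2(2.9) = 5.8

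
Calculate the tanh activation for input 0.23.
0.226

tanh(0.23) = (e^(0.23) - e^(-0.23))/(e^(0.23) + e^(-0.23)) = 0.226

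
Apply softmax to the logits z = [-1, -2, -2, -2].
p = [0.4754, 0.1749, 0.1749, 0.1749]

exp(z) = [0.3679, 0.1353, 0.1353, 0.1353]
Sum = 0.7739
p = [0.4754, 0.1749, 0.1749, 0.1749]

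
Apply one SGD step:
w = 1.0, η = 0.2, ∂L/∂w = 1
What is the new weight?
w_new = 0.8

w_new = w - η·∂L/∂w = 1.0 - 0.2×(1) = 1.0 - (0.2) = 0.8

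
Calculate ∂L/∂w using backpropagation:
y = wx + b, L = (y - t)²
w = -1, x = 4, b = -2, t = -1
∂L/∂w = -40

y = wx + b = (-1)(4) + -2 = -6
∂L/∂y = 2(y - t) = 2(-6 - -1) = -10
∂y/∂w = x = 4
∂L/∂w = ∂L/∂y · ∂y/∂w = -10 × 4 = -40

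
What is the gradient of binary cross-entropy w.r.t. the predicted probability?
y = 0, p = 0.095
∂L/∂p = 1.105

∂L/∂p = -y/p + (1-y)/(1-p) = 0 + 1/0.905 = 1.105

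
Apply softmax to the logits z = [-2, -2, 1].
p = [0.0453, 0.0453, 0.9094]

exp(z) = [0.1353, 0.1353, 2.718]
Sum = 2.989
p = [0.0453, 0.0453, 0.9094]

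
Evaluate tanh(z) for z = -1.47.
-0.8996

tanh(-1.47) = (e^(-1.47) - e^(1.47))/(e^(-1.47) + e^(1.47)) = -0.8996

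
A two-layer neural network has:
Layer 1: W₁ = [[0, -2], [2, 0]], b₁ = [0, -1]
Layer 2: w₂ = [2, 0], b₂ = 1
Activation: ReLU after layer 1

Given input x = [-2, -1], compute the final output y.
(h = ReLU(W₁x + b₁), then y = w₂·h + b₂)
y = 5

Layer 1 pre-activation: z₁ = [2, -5]
After ReLU: h = [2, 0]
Layer 2 output: y = 2×2 + 0×0 + 1 = 5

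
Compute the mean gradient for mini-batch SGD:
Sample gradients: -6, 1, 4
Average gradient = -0.3333

Average = (1/3)(-6 + 1 + 4) = -1/3 = -0.3333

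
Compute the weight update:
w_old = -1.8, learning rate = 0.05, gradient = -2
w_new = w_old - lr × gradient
w_new = -1.7

w_new = w - η·∂L/∂w = -1.8 - 0.05×(-2) = -1.8 - (-0.1) = -1.7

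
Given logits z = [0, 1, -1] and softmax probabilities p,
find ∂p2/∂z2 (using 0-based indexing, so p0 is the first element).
∂p2/∂z2 = 0.08193

p = softmax(z) = [0.2447, 0.6652, 0.09003]
p2 = 0.09003

∂p2/∂z2 = p2(1 - p2) = 0.09003 × (1 - 0.09003) = 0.08193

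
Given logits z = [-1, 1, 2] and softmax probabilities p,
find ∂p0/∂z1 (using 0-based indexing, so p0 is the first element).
∂p0/∂z1 = -0.009113

p = softmax(z) = [0.03512, 0.2595, 0.7054]
p0 = 0.03512, p1 = 0.2595

∂p0/∂z1 = -p0 × p1 = -0.03512 × 0.2595 = -0.009113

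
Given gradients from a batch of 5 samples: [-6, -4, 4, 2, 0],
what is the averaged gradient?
Average gradient = -0.8

Average = (1/5)(-6 + -4 + 4 + 2 + 0) = -4/5 = -0.8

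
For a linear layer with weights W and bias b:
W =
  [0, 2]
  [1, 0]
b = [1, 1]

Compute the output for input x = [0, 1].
y = [3, 1]

Wx = [0×0 + 2×1, 1×0 + 0×1]
   = [2, 0]
y = Wx + b = [2 + 1, 0 + 1] = [3, 1]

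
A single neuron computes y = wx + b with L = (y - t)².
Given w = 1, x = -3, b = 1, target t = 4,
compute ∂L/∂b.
∂L/∂b = -12

y = wx + b = (1)(-3) + 1 = -2
∂L/∂y = 2(y - t) = 2(-2 - 4) = -12
∂y/∂b = 1
∂L/∂b = ∂L/∂y · ∂y/∂b = -12 × 1 = -12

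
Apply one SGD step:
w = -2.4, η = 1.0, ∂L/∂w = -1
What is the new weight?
w_new = -1.4

w_new = w - η·∂L/∂w = -2.4 - 1.0×(-1) = -2.4 - (-1) = -1.4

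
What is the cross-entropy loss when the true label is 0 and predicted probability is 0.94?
L = 2.813

L = -0·log(0.94) - 1·log(0.06) = -log(0.06) = 2.813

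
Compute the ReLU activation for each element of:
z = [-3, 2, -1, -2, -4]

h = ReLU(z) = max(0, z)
h = [0, 2, 0, 0, 0]

ReLU applied element-wise: max(0,-3)=0, max(0,2)=2, max(0,-1)=0, max(0,-2)=0, max(0,-4)=0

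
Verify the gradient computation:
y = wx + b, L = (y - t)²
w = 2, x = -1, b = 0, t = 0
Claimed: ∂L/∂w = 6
Incorrect

y = (2)(-1) + 0 = -2
∂L/∂y = 2(y - t) = 2(-2 - 0) = -4
∂y/∂w = x = -1
∂L/∂w = -4 × -1 = 4

Claimed value: 6
Incorrect: The correct gradient is 4.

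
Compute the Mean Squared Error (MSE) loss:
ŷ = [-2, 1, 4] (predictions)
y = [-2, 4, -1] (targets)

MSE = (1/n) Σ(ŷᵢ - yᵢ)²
MSE = 11.33

MSE = (1/3)((-2--2)² + (1-4)² + (4--1)²) = (1/3)(0 + 9 + 25) = 11.33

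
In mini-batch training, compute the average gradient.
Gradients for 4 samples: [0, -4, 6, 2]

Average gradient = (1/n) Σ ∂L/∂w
Average gradient = 1

Average = (1/4)(0 + -4 + 6 + 2) = 4/4 = 1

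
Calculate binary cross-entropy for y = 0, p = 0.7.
L = 1.204

L = -0·log(0.7) - 1·log(0.3) = -log(0.3) = 1.204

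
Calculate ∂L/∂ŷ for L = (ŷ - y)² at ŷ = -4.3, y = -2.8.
∂L/∂ŷ = -3.0

∂L/∂ŷ = 2(ŷ - y) = 2(-4.3 - -2.8) = 2(-1.5) = -3.0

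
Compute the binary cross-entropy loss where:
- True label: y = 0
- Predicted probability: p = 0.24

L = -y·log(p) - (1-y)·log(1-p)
L = 0.2744

L = -0·log(0.24) - 1·log(0.76) = -log(0.76) = 0.2744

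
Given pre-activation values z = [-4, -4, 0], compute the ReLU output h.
h = [0, 0, 0]

ReLU applied element-wise: max(0,-4)=0, max(0,-4)=0, max(0,0)=0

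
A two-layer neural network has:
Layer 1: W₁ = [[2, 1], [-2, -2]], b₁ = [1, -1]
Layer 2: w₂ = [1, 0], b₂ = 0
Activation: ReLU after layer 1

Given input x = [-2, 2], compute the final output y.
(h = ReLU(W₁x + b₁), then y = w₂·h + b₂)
y = 0

Layer 1 pre-activation: z₁ = [-1, -1]
After ReLU: h = [0, 0]
Layer 2 output: y = 1×0 + 0×0 + 0 = 0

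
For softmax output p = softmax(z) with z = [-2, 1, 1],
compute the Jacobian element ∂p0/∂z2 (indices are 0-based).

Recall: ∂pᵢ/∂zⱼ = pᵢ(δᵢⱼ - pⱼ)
∂p0/∂z2 = -0.01185

p = softmax(z) = [0.02429, 0.4879, 0.4879]
p0 = 0.02429, p2 = 0.4879

∂p0/∂z2 = -p0 × p2 = -0.02429 × 0.4879 = -0.01185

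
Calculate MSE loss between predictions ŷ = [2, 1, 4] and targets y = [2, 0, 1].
MSE = 3.333

MSE = (1/3)((2-2)² + (1-0)² + (4-1)²) = (1/3)(0 + 1 + 9) = 3.333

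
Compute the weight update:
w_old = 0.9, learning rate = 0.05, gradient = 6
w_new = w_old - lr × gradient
w_new = 0.6

w_new = w - η·∂L/∂w = 0.9 - 0.05×(6) = 0.9 - (0.3) = 0.6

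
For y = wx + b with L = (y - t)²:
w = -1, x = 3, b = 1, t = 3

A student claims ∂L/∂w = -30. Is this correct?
Correct

y = (-1)(3) + 1 = -2
∂L/∂y = 2(y - t) = 2(-2 - 3) = -10
∂y/∂w = x = 3
∂L/∂w = -10 × 3 = -30

Claimed value: -30
Correct: The correct gradient is -30.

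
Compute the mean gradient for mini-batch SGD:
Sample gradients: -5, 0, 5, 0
Average gradient = 0

Average = (1/4)(-5 + 0 + 5 + 0) = 0/4 = 0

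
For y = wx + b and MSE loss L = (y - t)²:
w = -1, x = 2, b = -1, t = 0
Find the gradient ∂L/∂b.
∂L/∂b = -6

y = wx + b = (-1)(2) + -1 = -3
∂L/∂y = 2(y - t) = 2(-3 - 0) = -6
∂y/∂b = 1
∂L/∂b = ∂L/∂y · ∂y/∂b = -6 × 1 = -6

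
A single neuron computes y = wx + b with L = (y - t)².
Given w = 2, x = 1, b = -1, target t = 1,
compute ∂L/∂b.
∂L/∂b = 0

y = wx + b = (2)(1) + -1 = 1
∂L/∂y = 2(y - t) = 2(1 - 1) = 0
∂y/∂b = 1
∂L/∂b = ∂L/∂y · ∂y/∂b = 0 × 1 = 0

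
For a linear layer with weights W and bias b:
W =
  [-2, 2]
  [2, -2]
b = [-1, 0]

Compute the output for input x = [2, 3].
y = [1, -2]

Wx = [-2×2 + 2×3, 2×2 + -2×3]
   = [2, -2]
y = Wx + b = [2 + -1, -2 + 0] = [1, -2]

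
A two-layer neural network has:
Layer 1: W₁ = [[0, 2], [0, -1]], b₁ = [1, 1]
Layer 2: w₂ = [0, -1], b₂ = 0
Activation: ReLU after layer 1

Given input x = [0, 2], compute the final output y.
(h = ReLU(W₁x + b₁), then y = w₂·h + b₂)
y = 0

Layer 1 pre-activation: z₁ = [5, -1]
After ReLU: h = [5, 0]
Layer 2 output: y = 0×5 + -1×0 + 0 = 0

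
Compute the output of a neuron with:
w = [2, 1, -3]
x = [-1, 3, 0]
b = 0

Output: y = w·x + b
y = 1

y = (2)(-1) + (1)(3) + (-3)(0) + 0 = 1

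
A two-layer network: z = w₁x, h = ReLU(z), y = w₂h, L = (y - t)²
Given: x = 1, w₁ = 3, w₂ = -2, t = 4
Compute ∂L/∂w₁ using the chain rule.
∂L/∂w₁ = 40

Forward pass:
z = w₁x = 3×1 = 3
h = ReLU(3) = 3
y = w₂h = -2×3 = -6

Backward pass:
∂L/∂y = 2(y - t) = 2(-6 - 4) = -20
∂y/∂h = w₂ = -2
∂h/∂z = 1 (ReLU derivative)
∂z/∂w₁ = x = 1

∂L/∂w₁ = -20 × -2 × 1 × 1 = 40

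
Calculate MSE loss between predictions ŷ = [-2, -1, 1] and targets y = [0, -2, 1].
MSE = 1.667

MSE = (1/3)((-2-0)² + (-1--2)² + (1-1)²) = (1/3)(4 + 1 + 0) = 1.667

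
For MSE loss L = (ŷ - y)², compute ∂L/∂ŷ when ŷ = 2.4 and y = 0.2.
∂L/∂ŷ = 4.4

∂L/∂ŷ = 2(ŷ - y) = 2(2.4 - 0.2) = 2(2.2) = 4.4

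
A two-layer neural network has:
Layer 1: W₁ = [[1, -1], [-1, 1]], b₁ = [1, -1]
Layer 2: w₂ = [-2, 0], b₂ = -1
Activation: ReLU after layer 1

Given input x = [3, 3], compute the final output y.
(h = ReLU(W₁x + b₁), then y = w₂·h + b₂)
y = -3

Layer 1 pre-activation: z₁ = [1, -1]
After ReLU: h = [1, 0]
Layer 2 output: y = -2×1 + 0×0 + -1 = -3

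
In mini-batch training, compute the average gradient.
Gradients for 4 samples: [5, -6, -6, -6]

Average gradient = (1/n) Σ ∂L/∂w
Average gradient = -3.25

Average = (1/4)(5 + -6 + -6 + -6) = -13/4 = -3.25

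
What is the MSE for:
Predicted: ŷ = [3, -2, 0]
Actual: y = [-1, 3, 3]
MSE = 16.67

MSE = (1/3)((3--1)² + (-2-3)² + (0-3)²) = (1/3)(16 + 25 + 9) = 16.67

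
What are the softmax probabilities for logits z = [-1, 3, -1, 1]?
p = [0.0156, 0.8533, 0.0156, 0.1155]

exp(z) = [0.3679, 20.09, 0.3679, 2.718]
Sum = 23.54
p = [0.0156, 0.8533, 0.0156, 0.1155]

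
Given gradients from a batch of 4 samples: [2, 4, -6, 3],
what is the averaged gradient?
Average gradient = 0.75

Average = (1/4)(2 + 4 + -6 + 3) = 3/4 = 0.75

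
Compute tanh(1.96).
0.9611

tanh(1.96) = (e^(1.96) - e^(-1.96))/(e^(1.96) + e^(-1.96)) = 0.9611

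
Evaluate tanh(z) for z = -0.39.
-0.3714

tanh(-0.39) = (e^(-0.39) - e^(0.39))/(e^(-0.39) + e^(0.39)) = -0.3714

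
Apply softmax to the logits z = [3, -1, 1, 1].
p = [0.7758, 0.0142, 0.105, 0.105]

exp(z) = [20.09, 0.3679, 2.718, 2.718]
Sum = 25.89
p = [0.7758, 0.0142, 0.105, 0.105]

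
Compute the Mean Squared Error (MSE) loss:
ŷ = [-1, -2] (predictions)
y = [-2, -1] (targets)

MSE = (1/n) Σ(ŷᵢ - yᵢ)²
MSE = 1

MSE = (1/2)((-1--2)² + (-2--1)²) = (1/2)(1 + 1) = 1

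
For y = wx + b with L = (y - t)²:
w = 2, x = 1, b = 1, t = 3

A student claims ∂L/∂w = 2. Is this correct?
Incorrect

y = (2)(1) + 1 = 3
∂L/∂y = 2(y - t) = 2(3 - 3) = 0
∂y/∂w = x = 1
∂L/∂w = 0 × 1 = 0

Claimed value: 2
Incorrect: The correct gradient is 0.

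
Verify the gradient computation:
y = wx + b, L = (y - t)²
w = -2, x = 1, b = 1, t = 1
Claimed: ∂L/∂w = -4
Correct

y = (-2)(1) + 1 = -1
∂L/∂y = 2(y - t) = 2(-1 - 1) = -4
∂y/∂w = x = 1
∂L/∂w = -4 × 1 = -4

Claimed value: -4
Correct: The correct gradient is -4.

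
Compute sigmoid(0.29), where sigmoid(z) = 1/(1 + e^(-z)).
0.572

sigmoid(0.29) = 1/(1 + e^(-0.29)) = 1/(1 + 0.7483) = 0.572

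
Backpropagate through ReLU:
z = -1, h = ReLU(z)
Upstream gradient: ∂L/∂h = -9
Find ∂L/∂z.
∂L/∂z = 0

h = ReLU(-1) = 0
Since z < 0: ∂h/∂z = 0
∂L/∂z = ∂L/∂h · ∂h/∂z = -9 × 0 = 0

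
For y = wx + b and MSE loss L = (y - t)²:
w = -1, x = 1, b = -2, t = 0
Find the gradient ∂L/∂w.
∂L/∂w = -6

y = wx + b = (-1)(1) + -2 = -3
∂L/∂y = 2(y - t) = 2(-3 - 0) = -6
∂y/∂w = x = 1
∂L/∂w = ∂L/∂y · ∂y/∂w = -6 × 1 = -6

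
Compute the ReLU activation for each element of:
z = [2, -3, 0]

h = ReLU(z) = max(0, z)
h = [2, 0, 0]

ReLU applied element-wise: max(0,2)=2, max(0,-3)=0, max(0,0)=0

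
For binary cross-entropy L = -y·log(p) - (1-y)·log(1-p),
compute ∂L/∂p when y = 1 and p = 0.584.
∂L/∂p = -1.712

∂L/∂p = -y/p + (1-y)/(1-p) = -1/0.584 + 0 = -1.712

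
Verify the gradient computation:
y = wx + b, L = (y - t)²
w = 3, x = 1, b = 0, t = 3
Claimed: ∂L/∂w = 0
Correct

y = (3)(1) + 0 = 3
∂L/∂y = 2(y - t) = 2(3 - 3) = 0
∂y/∂w = x = 1
∂L/∂w = 0 × 1 = 0

Claimed value: 0
Correct: The correct gradient is 0.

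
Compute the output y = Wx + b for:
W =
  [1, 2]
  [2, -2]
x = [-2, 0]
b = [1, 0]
y = [-1, -4]

Wx = [1×-2 + 2×0, 2×-2 + -2×0]
   = [-2, -4]
y = Wx + b = [-2 + 1, -4 + 0] = [-1, -4]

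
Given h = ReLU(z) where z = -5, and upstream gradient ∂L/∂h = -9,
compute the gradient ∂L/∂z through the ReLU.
∂L/∂z = 0

h = ReLU(-5) = 0
Since z < 0: ∂h/∂z = 0
∂L/∂z = ∂L/∂h · ∂h/∂z = -9 × 0 = 0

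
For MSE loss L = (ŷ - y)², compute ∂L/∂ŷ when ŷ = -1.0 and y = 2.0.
∂L/∂ŷ = -6.0

∂L/∂ŷ = 2(ŷ - y) = 2(-1.0 - 2.0) = 2(-3.0) = -6.0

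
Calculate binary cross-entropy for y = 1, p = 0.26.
L = 1.347

L = -1·log(0.26) - 0·log(0.74) = -log(0.26) = 1.347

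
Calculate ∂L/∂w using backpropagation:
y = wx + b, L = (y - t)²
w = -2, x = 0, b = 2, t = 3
∂L/∂w = 0

y = wx + b = (-2)(0) + 2 = 2
∂L/∂y = 2(y - t) = 2(2 - 3) = -2
∂y/∂w = x = 0
∂L/∂w = ∂L/∂y · ∂y/∂w = -2 × 0 = 0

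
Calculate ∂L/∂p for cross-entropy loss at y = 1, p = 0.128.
∂L/∂p = -7.812

∂L/∂p = -y/p + (1-y)/(1-p) = -1/0.128 + 0 = -7.812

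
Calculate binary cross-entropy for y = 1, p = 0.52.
L = 0.6539

L = -1·log(0.52) - 0·log(0.48) = -log(0.52) = 0.6539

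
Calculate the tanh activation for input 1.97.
0.9618

tanh(1.97) = (e^(1.97) - e^(-1.97))/(e^(1.97) + e^(-1.97)) = 0.9618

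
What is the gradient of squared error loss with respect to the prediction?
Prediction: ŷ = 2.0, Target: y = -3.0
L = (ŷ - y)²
∂L/∂ŷ = 10.0

∂L/∂ŷ = 2(ŷ - y) = 2(2.0 - -3.0) = 2(5.0) = 10.0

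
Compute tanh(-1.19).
-0.8306

tanh(-1.19) = (e^(-1.19) - e^(1.19))/(e^(-1.19) + e^(1.19)) = -0.8306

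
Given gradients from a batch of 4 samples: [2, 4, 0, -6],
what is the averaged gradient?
Average gradient = 0

Average = (1/4)(2 + 4 + 0 + -6) = 0/4 = 0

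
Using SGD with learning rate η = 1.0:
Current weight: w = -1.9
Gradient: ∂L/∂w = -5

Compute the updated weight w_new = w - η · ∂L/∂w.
w_new = 3.1

w_new = w - η·∂L/∂w = -1.9 - 1.0×(-5) = -1.9 - (-5) = 3.1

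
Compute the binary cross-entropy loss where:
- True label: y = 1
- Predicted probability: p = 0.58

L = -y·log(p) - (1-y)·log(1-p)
L = 0.5447

L = -1·log(0.58) - 0·log(0.42) = -log(0.58) = 0.5447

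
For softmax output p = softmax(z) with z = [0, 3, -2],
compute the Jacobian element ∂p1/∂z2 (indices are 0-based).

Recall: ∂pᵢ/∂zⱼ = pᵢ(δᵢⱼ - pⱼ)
∂p1/∂z2 = -0.006036

p = softmax(z) = [0.04712, 0.9465, 0.006377]
p1 = 0.9465, p2 = 0.006377

∂p1/∂z2 = -p1 × p2 = -0.9465 × 0.006377 = -0.006036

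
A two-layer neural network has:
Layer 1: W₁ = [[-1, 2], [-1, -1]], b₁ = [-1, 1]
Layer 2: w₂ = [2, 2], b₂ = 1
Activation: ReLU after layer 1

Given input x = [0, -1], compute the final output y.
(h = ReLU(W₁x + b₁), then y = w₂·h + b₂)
y = 5

Layer 1 pre-activation: z₁ = [-3, 2]
After ReLU: h = [0, 2]
Layer 2 output: y = 2×0 + 2×2 + 1 = 5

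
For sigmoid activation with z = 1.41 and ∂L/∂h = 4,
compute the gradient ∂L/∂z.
∂L/∂z = 0.6309

σ(1.41) = 0.8038
σ'(1.41) = σ(1.41)(1 - σ(1.41)) = 0.8038 × 0.1962 = 0.1577
∂L/∂z = ∂L/∂h · σ'(z) = 4 × 0.1577 = 0.6309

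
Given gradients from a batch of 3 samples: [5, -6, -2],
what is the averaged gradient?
Average gradient = -1

Average = (1/3)(5 + -6 + -2) = -3/3 = -1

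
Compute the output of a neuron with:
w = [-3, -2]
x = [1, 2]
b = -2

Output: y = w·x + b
y = -9

y = (-3)(1) + (-2)(2) + -2 = -9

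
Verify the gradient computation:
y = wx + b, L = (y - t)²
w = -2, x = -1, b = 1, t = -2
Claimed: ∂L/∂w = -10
Correct

y = (-2)(-1) + 1 = 3
∂L/∂y = 2(y - t) = 2(3 - -2) = 10
∂y/∂w = x = -1
∂L/∂w = 10 × -1 = -10

Claimed value: -10
Correct: The correct gradient is -10.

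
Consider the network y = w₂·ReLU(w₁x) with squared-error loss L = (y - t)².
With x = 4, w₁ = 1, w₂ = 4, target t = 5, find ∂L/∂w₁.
∂L/∂w₁ = 352

Forward pass:
z = w₁x = 1×4 = 4
h = ReLU(4) = 4
y = w₂h = 4×4 = 16

Backward pass:
∂L/∂y = 2(y - t) = 2(16 - 5) = 22
∂y/∂h = w₂ = 4
∂h/∂z = 1 (ReLU derivative)
∂z/∂w₁ = x = 4

∂L/∂w₁ = 22 × 4 × 1 × 4 = 352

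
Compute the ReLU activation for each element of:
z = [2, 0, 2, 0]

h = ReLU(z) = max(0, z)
h = [2, 0, 2, 0]

ReLU applied element-wise: max(0,2)=2, max(0,0)=0, max(0,2)=2, max(0,0)=0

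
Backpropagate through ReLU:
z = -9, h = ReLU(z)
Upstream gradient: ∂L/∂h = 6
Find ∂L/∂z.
∂L/∂z = 0

h = ReLU(-9) = 0
Since z < 0: ∂h/∂z = 0
∂L/∂z = ∂L/∂h · ∂h/∂z = 6 × 0 = 0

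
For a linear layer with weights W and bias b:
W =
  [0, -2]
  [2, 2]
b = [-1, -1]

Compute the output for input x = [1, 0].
y = [-1, 1]

Wx = [0×1 + -2×0, 2×1 + 2×0]
   = [0, 2]
y = Wx + b = [0 + -1, 2 + -1] = [-1, 1]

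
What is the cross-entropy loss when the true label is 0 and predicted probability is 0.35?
L = 0.4308

L = -0·log(0.35) - 1·log(0.65) = -log(0.65) = 0.4308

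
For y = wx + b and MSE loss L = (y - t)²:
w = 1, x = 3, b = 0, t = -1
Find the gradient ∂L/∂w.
∂L/∂w = 24

y = wx + b = (1)(3) + 0 = 3
∂L/∂y = 2(y - t) = 2(3 - -1) = 8
∂y/∂w = x = 3
∂L/∂w = ∂L/∂y · ∂y/∂w = 8 × 3 = 24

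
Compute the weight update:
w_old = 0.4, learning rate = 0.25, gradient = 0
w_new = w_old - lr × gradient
w_new = 0.4

w_new = w - η·∂L/∂w = 0.4 - 0.25×(0) = 0.4 - (0) = 0.4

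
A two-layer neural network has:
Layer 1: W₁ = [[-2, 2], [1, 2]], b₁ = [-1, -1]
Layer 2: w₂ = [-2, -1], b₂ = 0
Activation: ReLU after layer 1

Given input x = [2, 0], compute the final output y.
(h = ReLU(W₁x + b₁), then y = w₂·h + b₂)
y = -1

Layer 1 pre-activation: z₁ = [-5, 1]
After ReLU: h = [0, 1]
Layer 2 output: y = -2×0 + -1×1 + 0 = -1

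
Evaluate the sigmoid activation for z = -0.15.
0.4626

sigmoid(-0.15) = 1/(1 + e^(0.15)) = 1/(1 + 1.162) = 0.4626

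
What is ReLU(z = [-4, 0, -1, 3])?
h = [0, 0, 0, 3]

ReLU applied element-wise: max(0,-4)=0, max(0,0)=0, max(0,-1)=0, max(0,3)=3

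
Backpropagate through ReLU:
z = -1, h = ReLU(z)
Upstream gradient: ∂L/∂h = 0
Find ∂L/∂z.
∂L/∂z = 0

h = ReLU(-1) = 0
Since z < 0: ∂h/∂z = 0
∂L/∂z = ∂L/∂h · ∂h/∂z = 0 × 0 = 0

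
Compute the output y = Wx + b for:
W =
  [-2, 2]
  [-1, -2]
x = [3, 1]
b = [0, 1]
y = [-4, -4]

Wx = [-2×3 + 2×1, -1×3 + -2×1]
   = [-4, -5]
y = Wx + b = [-4 + 0, -5 + 1] = [-4, -4]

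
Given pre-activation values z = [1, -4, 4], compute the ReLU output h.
h = [1, 0, 4]

ReLU applied element-wise: max(0,1)=1, max(0,-4)=0, max(0,4)=4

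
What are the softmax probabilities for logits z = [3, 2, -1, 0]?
p = [0.6964, 0.2562, 0.0128, 0.0347]

exp(z) = [20.09, 7.389, 0.3679, 1]
Sum = 28.84
p = [0.6964, 0.2562, 0.0128, 0.0347]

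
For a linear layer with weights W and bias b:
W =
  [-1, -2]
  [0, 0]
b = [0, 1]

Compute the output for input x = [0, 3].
y = [-6, 1]

Wx = [-1×0 + -2×3, 0×0 + 0×3]
   = [-6, 0]
y = Wx + b = [-6 + 0, 0 + 1] = [-6, 1]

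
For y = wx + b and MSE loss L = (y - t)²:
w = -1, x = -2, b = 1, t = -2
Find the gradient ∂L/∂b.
∂L/∂b = 10

y = wx + b = (-1)(-2) + 1 = 3
∂L/∂y = 2(y - t) = 2(3 - -2) = 10
∂y/∂b = 1
∂L/∂b = ∂L/∂y · ∂y/∂b = 10 × 1 = 10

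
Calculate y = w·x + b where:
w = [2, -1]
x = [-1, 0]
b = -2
y = -4

y = (2)(-1) + (-1)(0) + -2 = -4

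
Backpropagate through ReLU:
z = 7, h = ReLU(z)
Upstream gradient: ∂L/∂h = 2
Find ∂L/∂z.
∂L/∂z = 2

h = ReLU(7) = 7
Since z > 0: ∂h/∂z = 1
∂L/∂z = ∂L/∂h · ∂h/∂z = 2 × 1 = 2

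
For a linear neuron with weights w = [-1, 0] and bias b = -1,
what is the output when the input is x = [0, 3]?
y = -1

y = (-1)(0) + (0)(3) + -1 = -1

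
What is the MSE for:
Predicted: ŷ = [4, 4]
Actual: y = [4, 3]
MSE = 0.5

MSE = (1/2)((4-4)² + (4-3)²) = (1/2)(0 + 1) = 0.5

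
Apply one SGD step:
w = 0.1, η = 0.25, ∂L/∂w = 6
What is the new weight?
w_new = -1.4

w_new = w - η·∂L/∂w = 0.1 - 0.25×(6) = 0.1 - (1.5) = -1.4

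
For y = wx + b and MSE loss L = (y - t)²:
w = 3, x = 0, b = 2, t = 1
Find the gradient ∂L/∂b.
∂L/∂b = 2

y = wx + b = (3)(0) + 2 = 2
∂L/∂y = 2(y - t) = 2(2 - 1) = 2
∂y/∂b = 1
∂L/∂b = ∂L/∂y · ∂y/∂b = 2 × 1 = 2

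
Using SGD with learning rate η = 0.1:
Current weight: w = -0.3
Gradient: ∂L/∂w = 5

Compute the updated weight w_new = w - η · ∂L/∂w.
w_new = -0.8

w_new = w - η·∂L/∂w = -0.3 - 0.1×(5) = -0.3 - (0.5) = -0.8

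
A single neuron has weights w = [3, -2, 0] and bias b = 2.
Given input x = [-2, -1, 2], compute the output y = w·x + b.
y = -2

y = (3)(-2) + (-2)(-1) + (0)(2) + 2 = -2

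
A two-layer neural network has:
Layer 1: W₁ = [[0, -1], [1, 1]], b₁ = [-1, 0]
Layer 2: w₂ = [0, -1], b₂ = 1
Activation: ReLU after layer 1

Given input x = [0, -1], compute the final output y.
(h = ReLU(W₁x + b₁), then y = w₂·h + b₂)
y = 1

Layer 1 pre-activation: z₁ = [0, -1]
After ReLU: h = [0, 0]
Layer 2 output: y = 0×0 + -1×0 + 1 = 1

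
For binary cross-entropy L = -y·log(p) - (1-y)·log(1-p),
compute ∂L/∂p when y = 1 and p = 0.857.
∂L/∂p = -1.167

∂L/∂p = -y/p + (1-y)/(1-p) = -1/0.857 + 0 = -1.167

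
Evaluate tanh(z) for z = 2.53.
0.9874

tanh(2.53) = (e^(2.53) - e^(-2.53))/(e^(2.53) + e^(-2.53)) = 0.9874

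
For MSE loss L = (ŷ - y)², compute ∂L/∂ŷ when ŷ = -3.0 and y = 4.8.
∂L/∂ŷ = -15.6

∂L/∂ŷ = 2(ŷ - y) = 2(-3.0 - 4.8) = 2(-7.8) = -15.6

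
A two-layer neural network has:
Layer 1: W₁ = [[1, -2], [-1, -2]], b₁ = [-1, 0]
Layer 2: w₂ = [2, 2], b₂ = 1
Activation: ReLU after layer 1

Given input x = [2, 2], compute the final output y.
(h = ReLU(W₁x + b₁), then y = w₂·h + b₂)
y = 1

Layer 1 pre-activation: z₁ = [-3, -6]
After ReLU: h = [0, 0]
Layer 2 output: y = 2×0 + 2×0 + 1 = 1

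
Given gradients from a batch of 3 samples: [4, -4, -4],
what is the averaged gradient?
Average gradient = -1.333

Average = (1/3)(4 + -4 + -4) = -4/3 = -1.333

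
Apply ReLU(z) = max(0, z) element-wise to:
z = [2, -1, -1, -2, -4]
h = [2, 0, 0, 0, 0]

ReLU applied element-wise: max(0,2)=2, max(0,-1)=0, max(0,-1)=0, max(0,-2)=0, max(0,-4)=0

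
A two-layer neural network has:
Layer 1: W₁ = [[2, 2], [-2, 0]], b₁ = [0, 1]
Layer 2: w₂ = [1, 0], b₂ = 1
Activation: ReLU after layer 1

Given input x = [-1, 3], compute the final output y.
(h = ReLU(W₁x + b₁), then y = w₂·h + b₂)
y = 5

Layer 1 pre-activation: z₁ = [4, 3]
After ReLU: h = [4, 3]
Layer 2 output: y = 1×4 + 0×3 + 1 = 5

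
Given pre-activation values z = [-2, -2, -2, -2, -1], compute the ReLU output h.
h = [0, 0, 0, 0, 0]

ReLU applied element-wise: max(0,-2)=0, max(0,-2)=0, max(0,-2)=0, max(0,-2)=0, max(0,-1)=0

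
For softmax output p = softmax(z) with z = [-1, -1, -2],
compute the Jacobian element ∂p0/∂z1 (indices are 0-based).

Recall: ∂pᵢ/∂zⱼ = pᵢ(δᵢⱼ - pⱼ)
∂p0/∂z1 = -0.1784

p = softmax(z) = [0.4223, 0.4223, 0.1554]
p0 = 0.4223, p1 = 0.4223

∂p0/∂z1 = -p0 × p1 = -0.4223 × 0.4223 = -0.1784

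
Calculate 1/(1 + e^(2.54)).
0.0731

sigmoid(-2.54) = 1/(1 + e^(2.54)) = 1/(1 + 12.68) = 0.0731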